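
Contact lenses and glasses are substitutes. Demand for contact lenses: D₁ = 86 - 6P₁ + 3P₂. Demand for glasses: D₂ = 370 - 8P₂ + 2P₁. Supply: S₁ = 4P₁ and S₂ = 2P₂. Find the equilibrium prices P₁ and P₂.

Market 1: 86 - 6P₁ + 3P₂ = 4P₁ → 10P₁ - 3P₂ = 86.
Market 2: 10P₂ - 2P₁ = 370.
Eliminating P₂: 10×(1) + 3×(2) gives 94P₁ = 1970, so P₁ = 985/47.
Back-substitute into (2): P₂ = (370 + 2×985/47) / 10 = 1936/47.

P₁ = 985/47, P₂ = 1936/47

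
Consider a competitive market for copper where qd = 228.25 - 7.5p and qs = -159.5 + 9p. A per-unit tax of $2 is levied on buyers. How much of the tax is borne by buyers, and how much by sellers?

Buyers bear 12/11, sellers bear 10/11

Pre-tax equilibrium: p* = 23.5, q* = 52.
Tax on buyers shifts demand to qd = 228.25 − 7.5(p + 2) = 213.25 - 7.5p.
213.25 - 7.5p = -159.5 + 9p gives seller price ps = 497/22; buyers pay pb = 497/22 + 2 = 541/22.
New quantity: q = 228.25 − 7.5(541/22) = 482/11.
Buyer burden = 541/22 − 23.5 = 12/11; seller burden = 23.5 − 497/22 = 10/11.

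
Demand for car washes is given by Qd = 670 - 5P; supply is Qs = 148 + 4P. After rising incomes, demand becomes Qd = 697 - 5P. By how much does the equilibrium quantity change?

Original equilibrium: P* = 58, Q* = 380.
New equilibrium: 697 - 5P = 148 + 4P, so 549 = 9P and P' = 61; Q' = 697 − 5(61) = 392.
Change in quantity: 392 − 380 = 12.

ΔQ = 12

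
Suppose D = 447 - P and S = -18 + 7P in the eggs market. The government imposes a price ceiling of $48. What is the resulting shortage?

Equilibrium price would be P* = 58.125, so the ceiling at 48 binds.
At P = 48: D = 447 − 1(48) = 399, S = -18 + 7(48) = 318.
Shortage = 399 − 318 = 81.

Shortage = 81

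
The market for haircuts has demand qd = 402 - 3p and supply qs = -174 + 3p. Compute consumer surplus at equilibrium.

Equilibrium: 402 - 3p = -174 + 3p gives p* = 96, q* = 114.
Demand choke price (qd = 0): p = 134.
CS = ½(134 − 96)(114) = 2166.

Consumer surplus = 2166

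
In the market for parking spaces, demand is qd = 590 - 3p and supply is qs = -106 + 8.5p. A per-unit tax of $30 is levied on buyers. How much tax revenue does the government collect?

Pre-tax equilibrium: p* = 1392/23, q* = 9394/23.
Tax on buyers shifts demand to qd = 590 − 3(p + 30) = 500 - 3p.
500 - 3p = -106 + 8.5p gives seller price ps = 1212/23; buyers pay pb = 1212/23 + 30 = 1902/23.
New quantity: q = 590 − 3(1902/23) = 7864/23.
Revenue = 30 × 7864/23 = 235920/23.

Tax revenue = 235920/23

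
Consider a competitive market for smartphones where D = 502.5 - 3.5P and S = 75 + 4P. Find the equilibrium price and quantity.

P* = 57, Q* = 303

Set D = S: 502.5 - 3.5P = 75 + 4P.
427.5 = 7.5P, so P* = 57.
Q* = 502.5 − 3.5(57) = 303.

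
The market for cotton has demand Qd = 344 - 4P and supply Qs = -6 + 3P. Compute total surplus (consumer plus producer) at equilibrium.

Equilibrium: 344 - 4P = -6 + 3P gives P* = 50, Q* = 144.
Demand choke price: P = 86; supply starts at P = 2.
CS = ½(86 − 50)(144) = 2592; PS = ½(50 − 2)(144) = 3456.

Total surplus = 6048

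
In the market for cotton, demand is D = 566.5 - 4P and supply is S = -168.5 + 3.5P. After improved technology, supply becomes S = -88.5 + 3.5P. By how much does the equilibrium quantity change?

Original equilibrium: P* = 98, Q* = 174.5.
New equilibrium: 566.5 - 4P = -88.5 + 3.5P, so 655 = 7.5P and P' = 262/3; Q' = 566.5 − 4(262/3) = 1303/6.
Change in quantity: 1303/6 − 174.5 = 128/3.

ΔQ = 128/3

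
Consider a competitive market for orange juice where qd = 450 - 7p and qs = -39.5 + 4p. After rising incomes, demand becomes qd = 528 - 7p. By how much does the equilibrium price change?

Original equilibrium: p* = 44.5, q* = 138.5.
New equilibrium: 528 - 7p = -39.5 + 4p, so 567.5 = 11p and p' = 1135/22; q' = 528 − 7(1135/22) = 3671/22.
Change in price: 1135/22 − 44.5 = 78/11.

Δp = 78/11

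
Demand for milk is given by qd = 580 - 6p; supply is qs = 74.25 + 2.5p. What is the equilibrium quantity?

Set qd = qs: 580 - 6p = 74.25 + 2.5p.
505.75 = 8.5p, so p* = 59.5.
q* = 580 − 6(59.5) = 223.

q* = 223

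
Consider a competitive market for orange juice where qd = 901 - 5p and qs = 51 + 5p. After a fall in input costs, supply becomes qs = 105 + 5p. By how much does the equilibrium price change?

Δp = -5.4

Original equilibrium: p* = 85, q* = 476.
New equilibrium: 901 - 5p = 105 + 5p, so 796 = 10p and p' = 79.6; q' = 901 − 5(79.6) = 503.
Change in price: 79.6 − 85 = -5.4.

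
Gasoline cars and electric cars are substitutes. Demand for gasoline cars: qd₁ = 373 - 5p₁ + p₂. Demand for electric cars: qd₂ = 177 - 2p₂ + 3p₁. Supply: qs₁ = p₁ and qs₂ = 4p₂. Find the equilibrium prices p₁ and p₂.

Market 1: 373 - 5p₁ + p₂ = p₁ → 6p₁ - p₂ = 373.
Market 2: 6p₂ - 3p₁ = 177.
Eliminating p₂: 6×(1) + 1×(2) gives 33p₁ = 2415, so p₁ = 805/11.
Back-substitute into (2): p₂ = (177 + 3×805/11) / 6 = 727/11.

p₁ = 805/11, p₂ = 727/11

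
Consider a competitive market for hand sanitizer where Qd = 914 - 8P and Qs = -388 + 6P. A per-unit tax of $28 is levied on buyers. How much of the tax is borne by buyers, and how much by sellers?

Buyers bear $12, sellers bear $16

Pre-tax equilibrium: P* = 93, Q* = 170.
Tax on buyers shifts demand to Qd = 914 − 8(P + 28) = 690 - 8P.
690 - 8P = -388 + 6P gives seller price Ps = 77; buyers pay Pb = 77 + 28 = 105.
New quantity: Q = 914 − 8(105) = 74.
Buyer burden = 105 − 93 = 12; seller burden = 93 − 77 = 16.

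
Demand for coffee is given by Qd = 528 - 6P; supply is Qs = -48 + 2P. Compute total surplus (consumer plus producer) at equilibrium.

Equilibrium: 528 - 6P = -48 + 2P gives P* = 72, Q* = 96.
Demand choke price: P = 88; supply starts at P = 24.
CS = ½(88 − 72)(96) = 768; PS = ½(72 − 24)(96) = 2304.

Total surplus = 3072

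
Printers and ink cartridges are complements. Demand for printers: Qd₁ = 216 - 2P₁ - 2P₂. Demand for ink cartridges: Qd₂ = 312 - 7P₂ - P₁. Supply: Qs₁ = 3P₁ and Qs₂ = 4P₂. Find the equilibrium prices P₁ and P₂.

P₁ = 1752/53, P₂ = 1344/53

Market 1: 216 - 2P₁ - 2P₂ = 3P₁ → 5P₁ + 2P₂ = 216.
Market 2: 11P₂ + P₁ = 312.
Eliminating P₂: 11×(1) − 2×(2) gives 53P₁ = 1752, so P₁ = 1752/53.
Back-substitute into (2): P₂ = (312 − 1×1752/53) / 11 = 1344/53.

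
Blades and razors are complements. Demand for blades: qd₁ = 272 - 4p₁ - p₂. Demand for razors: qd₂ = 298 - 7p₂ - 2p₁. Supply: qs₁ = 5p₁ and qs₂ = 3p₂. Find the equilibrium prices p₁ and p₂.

p₁ = 1211/44, p₂ = 1069/44

Market 1: 272 - 4p₁ - p₂ = 5p₁ → 9p₁ + p₂ = 272.
Market 2: 10p₂ + 2p₁ = 298.
Eliminating p₂: 10×(1) − 1×(2) gives 88p₁ = 2422, so p₁ = 1211/44.
Back-substitute into (2): p₂ = (298 − 2×1211/44) / 10 = 1069/44.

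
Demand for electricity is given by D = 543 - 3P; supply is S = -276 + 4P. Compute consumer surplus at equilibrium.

Equilibrium: 543 - 3P = -276 + 4P gives P* = 117, Q* = 192.
Demand choke price (D = 0): P = 181.
CS = ½(181 − 117)(192) = 6144.

Consumer surplus = 6144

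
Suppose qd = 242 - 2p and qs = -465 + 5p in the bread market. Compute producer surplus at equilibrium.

Equilibrium: 242 - 2p = -465 + 5p gives p* = 101, q* = 40.
Supply starts at p = 93 (where qs = 0).
PS = ½(101 − 93)(40) = 160.

Producer surplus = 160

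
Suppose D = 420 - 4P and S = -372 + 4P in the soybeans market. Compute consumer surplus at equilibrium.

Equilibrium: 420 - 4P = -372 + 4P gives P* = 99, Q* = 24.
Demand choke price (D = 0): P = 105.
CS = ½(105 − 99)(24) = 72.

Consumer surplus = 72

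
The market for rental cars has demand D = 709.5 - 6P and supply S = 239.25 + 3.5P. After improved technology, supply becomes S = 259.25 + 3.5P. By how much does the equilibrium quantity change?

ΔQ = 240/19

Original equilibrium: P* = 49.5, Q* = 412.5.
New equilibrium: 709.5 - 6P = 259.25 + 3.5P, so 450.25 = 9.5P and P' = 1801/38; Q' = 709.5 − 6(1801/38) = 16155/38.
Change in quantity: 16155/38 − 412.5 = 240/19.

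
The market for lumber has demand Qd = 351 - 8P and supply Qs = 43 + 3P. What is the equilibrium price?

Set Qd = Qs: 351 - 8P = 43 + 3P.
308 = 11P, so P* = 28.
Q* = 351 − 8(28) = 127.

P* = 28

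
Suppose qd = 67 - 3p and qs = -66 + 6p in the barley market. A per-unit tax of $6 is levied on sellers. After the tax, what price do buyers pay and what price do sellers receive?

Buyers pay 169/9, sellers receive 115/9

Pre-tax equilibrium: p* = 133/9, q* = 68/3.
Tax on sellers shifts supply to qs = -66 + 6(p − 6) = -102 + 6p.
67 - 3p = -102 + 6p gives buyer price pb = 169/9; sellers receive ps = 169/9 − 6 = 115/9.
New quantity: q = 67 − 3(169/9) = 32/3.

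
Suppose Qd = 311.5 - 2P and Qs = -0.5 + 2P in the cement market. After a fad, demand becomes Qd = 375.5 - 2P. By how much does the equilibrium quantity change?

ΔQ = 32

Original equilibrium: P* = 78, Q* = 155.5.
New equilibrium: 375.5 - 2P = -0.5 + 2P, so 376 = 4P and P' = 94; Q' = 375.5 − 2(94) = 187.5.
Change in quantity: 187.5 − 155.5 = 32.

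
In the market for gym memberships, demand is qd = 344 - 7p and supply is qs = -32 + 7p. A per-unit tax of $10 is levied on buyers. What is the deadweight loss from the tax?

Pre-tax equilibrium: p* = 188/7, q* = 156.
Tax on buyers shifts demand to qd = 344 − 7(p + 10) = 274 - 7p.
274 - 7p = -32 + 7p gives seller price ps = 153/7; buyers pay pb = 153/7 + 10 = 223/7.
New quantity: q = 344 − 7(223/7) = 121.
DWL = ½ × 10 × (156 − 121) = 175.

Deadweight loss = 175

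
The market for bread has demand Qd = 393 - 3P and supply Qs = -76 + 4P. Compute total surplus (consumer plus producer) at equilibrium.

Total surplus = 10752

Equilibrium: 393 - 3P = -76 + 4P gives P* = 67, Q* = 192.
Demand choke price: P = 131; supply starts at P = 19.
CS = ½(131 − 67)(192) = 6144; PS = ½(67 − 19)(192) = 4608.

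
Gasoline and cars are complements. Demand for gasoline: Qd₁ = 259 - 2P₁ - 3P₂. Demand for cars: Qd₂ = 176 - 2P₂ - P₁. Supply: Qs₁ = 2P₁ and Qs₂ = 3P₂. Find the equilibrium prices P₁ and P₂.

P₁ = 767/17, P₂ = 445/17

Market 1: 259 - 2P₁ - 3P₂ = 2P₁ → 4P₁ + 3P₂ = 259.
Market 2: 5P₂ + P₁ = 176.
Eliminating P₂: 5×(1) − 3×(2) gives 17P₁ = 767, so P₁ = 767/17.
Back-substitute into (2): P₂ = (176 − 1×767/17) / 5 = 445/17.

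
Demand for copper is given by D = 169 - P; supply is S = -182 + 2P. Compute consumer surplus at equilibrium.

Equilibrium: 169 - P = -182 + 2P gives P* = 117, Q* = 52.
Demand choke price (D = 0): P = 169.
CS = ½(169 − 117)(52) = 1352.

Consumer surplus = 1352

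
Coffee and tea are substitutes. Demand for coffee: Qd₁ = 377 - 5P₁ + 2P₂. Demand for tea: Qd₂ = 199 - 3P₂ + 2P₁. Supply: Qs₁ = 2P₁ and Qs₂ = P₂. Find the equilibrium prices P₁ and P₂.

P₁ = 953/12, P₂ = 2147/24

Market 1: 377 - 5P₁ + 2P₂ = 2P₁ → 7P₁ - 2P₂ = 377.
Market 2: 4P₂ - 2P₁ = 199.
Eliminating P₂: 4×(1) + 2×(2) gives 24P₁ = 1906, so P₁ = 953/12.
Back-substitute into (2): P₂ = (199 + 2×953/12) / 4 = 2147/24.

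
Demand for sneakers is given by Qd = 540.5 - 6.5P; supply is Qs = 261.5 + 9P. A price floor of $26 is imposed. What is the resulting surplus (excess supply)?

Equilibrium price would be P* = 18, so the floor at 26 binds.
At P = 26: Qd = 371.5, Qs = 495.5.
Surplus = 495.5 − 371.5 = 124.

Surplus = 124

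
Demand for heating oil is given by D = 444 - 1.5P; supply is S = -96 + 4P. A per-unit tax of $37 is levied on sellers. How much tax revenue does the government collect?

Pre-tax equilibrium: P* = 1080/11, Q* = 3264/11.
Tax on sellers shifts supply to S = -96 + 4(P − 37) = -244 + 4P.
444 - 1.5P = -244 + 4P gives buyer price Pb = 1376/11; sellers receive Ps = 1376/11 − 37 = 969/11.
New quantity: Q = 444 − 1.5(1376/11) = 2820/11.
Revenue = 37 × 2820/11 = 104340/11.

Tax revenue = 104340/11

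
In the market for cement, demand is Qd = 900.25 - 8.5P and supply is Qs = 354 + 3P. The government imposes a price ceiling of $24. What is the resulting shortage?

Equilibrium price would be P* = 47.5, so the ceiling at 24 binds.
At P = 24: Qd = 900.25 − 8.5(24) = 696.25, Qs = 354 + 3(24) = 426.
Shortage = 696.25 − 426 = 270.25.

Shortage = 270.25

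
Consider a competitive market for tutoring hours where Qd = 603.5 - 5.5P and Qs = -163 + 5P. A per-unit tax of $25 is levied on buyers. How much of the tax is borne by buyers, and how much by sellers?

Buyers bear 250/21, sellers bear 275/21

Pre-tax equilibrium: P* = 73, Q* = 202.
Tax on buyers shifts demand to Qd = 603.5 − 5.5(P + 25) = 466 - 5.5P.
466 - 5.5P = -163 + 5P gives seller price Ps = 1258/21; buyers pay Pb = 1258/21 + 25 = 1783/21.
New quantity: Q = 603.5 − 5.5(1783/21) = 2867/21.
Buyer burden = 1783/21 − 73 = 250/21; seller burden = 73 − 1258/21 = 275/21.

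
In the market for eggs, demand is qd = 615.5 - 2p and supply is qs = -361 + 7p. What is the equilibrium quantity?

Set qd = qs: 615.5 - 2p = -361 + 7p.
976.5 = 9p, so p* = 108.5.
q* = 615.5 − 2(108.5) = 398.5.

q* = 398.5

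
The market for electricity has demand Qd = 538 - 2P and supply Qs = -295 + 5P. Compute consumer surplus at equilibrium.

Equilibrium: 538 - 2P = -295 + 5P gives P* = 119, Q* = 300.
Demand choke price (Qd = 0): P = 269.
CS = ½(269 − 119)(300) = 22500.

Consumer surplus = 22500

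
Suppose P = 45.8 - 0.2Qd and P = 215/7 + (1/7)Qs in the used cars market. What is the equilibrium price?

Set the two price expressions equal: 45.8 - 0.2Q = 215/7 + (1/7)Q.
528/35 = (12/35)Q, so Q* = 44.
P* = 45.8 − (0.2)(44) = 37.

P* = 37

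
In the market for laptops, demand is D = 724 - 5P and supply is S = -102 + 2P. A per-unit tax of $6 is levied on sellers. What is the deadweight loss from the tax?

Deadweight loss = 180/7

Pre-tax equilibrium: P* = 118, Q* = 134.
Tax on sellers shifts supply to S = -102 + 2(P − 6) = -114 + 2P.
724 - 5P = -114 + 2P gives buyer price Pb = 838/7; sellers receive Ps = 838/7 − 6 = 796/7.
New quantity: Q = 724 − 5(838/7) = 878/7.
DWL = ½ × 6 × (134 − 878/7) = 180/7.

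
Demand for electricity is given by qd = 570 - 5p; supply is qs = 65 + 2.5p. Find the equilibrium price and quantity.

p* = 202/3, q* = 700/3

Set qd = qs: 570 - 5p = 65 + 2.5p.
505 = 7.5p, so p* = 202/3.
q* = 570 − 5(202/3) = 700/3.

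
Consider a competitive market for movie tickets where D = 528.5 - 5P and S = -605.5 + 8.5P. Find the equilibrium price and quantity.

P* = 84, Q* = 108.5

Set D = S: 528.5 - 5P = -605.5 + 8.5P.
1134 = 13.5P, so P* = 84.
Q* = 528.5 − 5(84) = 108.5.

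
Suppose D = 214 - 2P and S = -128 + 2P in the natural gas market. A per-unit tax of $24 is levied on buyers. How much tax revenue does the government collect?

Pre-tax equilibrium: P* = 85.5, Q* = 43.
Tax on buyers shifts demand to D = 214 − 2(P + 24) = 166 - 2P.
166 - 2P = -128 + 2P gives seller price Ps = 73.5; buyers pay Pb = 73.5 + 24 = 97.5.
New quantity: Q = 214 − 2(97.5) = 19.
Revenue = 24 × 19 = 456.

Tax revenue = 456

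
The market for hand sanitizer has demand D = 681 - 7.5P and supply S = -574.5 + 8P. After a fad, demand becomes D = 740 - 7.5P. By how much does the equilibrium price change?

ΔP = 118/31

Original equilibrium: P* = 81, Q* = 73.5.
New equilibrium: 740 - 7.5P = -574.5 + 8P, so 1314.5 = 15.5P and P' = 2629/31; Q' = 740 − 7.5(2629/31) = 6445/62.
Change in price: 2629/31 − 81 = 118/31.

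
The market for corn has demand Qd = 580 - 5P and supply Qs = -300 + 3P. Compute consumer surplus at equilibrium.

Equilibrium: 580 - 5P = -300 + 3P gives P* = 110, Q* = 30.
Demand choke price (Qd = 0): P = 116.
CS = ½(116 − 110)(30) = 90.

Consumer surplus = 90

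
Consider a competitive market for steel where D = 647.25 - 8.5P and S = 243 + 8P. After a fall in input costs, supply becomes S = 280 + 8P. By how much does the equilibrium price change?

Original equilibrium: P* = 24.5, Q* = 439.
New equilibrium: 647.25 - 8.5P = 280 + 8P, so 367.25 = 16.5P and P' = 1469/66; Q' = 647.25 − 8.5(1469/66) = 15116/33.
Change in price: 1469/66 − 24.5 = -74/33.

ΔP = -74/33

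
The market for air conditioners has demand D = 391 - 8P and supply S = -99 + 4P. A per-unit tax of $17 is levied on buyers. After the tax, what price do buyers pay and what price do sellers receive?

Pre-tax equilibrium: P* = 245/6, Q* = 193/3.
Tax on buyers shifts demand to D = 391 − 8(P + 17) = 255 - 8P.
255 - 8P = -99 + 4P gives seller price Ps = 29.5; buyers pay Pb = 29.5 + 17 = 46.5.
New quantity: Q = 391 − 8(46.5) = 19.

Buyers pay $46.5, sellers receive $29.5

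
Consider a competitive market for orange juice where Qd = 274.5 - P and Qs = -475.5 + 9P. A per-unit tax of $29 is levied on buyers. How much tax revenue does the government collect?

Pre-tax equilibrium: P* = 75, Q* = 199.5.
Tax on buyers shifts demand to Qd = 274.5 − 1(P + 29) = 245.5 - P.
245.5 - P = -475.5 + 9P gives seller price Ps = 72.1; buyers pay Pb = 72.1 + 29 = 101.1.
New quantity: Q = 274.5 − 1(101.1) = 173.4.
Revenue = 29 × 173.4 = 5028.6.

Tax revenue = 5028.6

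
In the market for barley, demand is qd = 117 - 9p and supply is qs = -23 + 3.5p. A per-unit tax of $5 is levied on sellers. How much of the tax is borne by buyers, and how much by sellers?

Buyers bear $1.4, sellers bear $3.6

Pre-tax equilibrium: p* = 11.2, q* = 16.2.
Tax on sellers shifts supply to qs = -23 + 3.5(p − 5) = -40.5 + 3.5p.
117 - 9p = -40.5 + 3.5p gives buyer price pb = 12.6; sellers receive ps = 12.6 − 5 = 7.6.
New quantity: q = 117 − 9(12.6) = 3.6.
Buyer burden = 12.6 − 11.2 = 1.4; seller burden = 11.2 − 7.6 = 3.6.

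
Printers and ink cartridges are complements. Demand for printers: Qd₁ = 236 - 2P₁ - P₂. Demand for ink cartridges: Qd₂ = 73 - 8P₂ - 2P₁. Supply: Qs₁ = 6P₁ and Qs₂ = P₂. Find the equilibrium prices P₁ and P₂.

Market 1: 236 - 2P₁ - P₂ = 6P₁ → 8P₁ + P₂ = 236.
Market 2: 9P₂ + 2P₁ = 73.
Eliminating P₂: 9×(1) − 1×(2) gives 70P₁ = 2051, so P₁ = 29.3.
Back-substitute into (2): P₂ = (73 − 2×29.3) / 9 = 1.6.

P₁ = 29.3, P₂ = 1.6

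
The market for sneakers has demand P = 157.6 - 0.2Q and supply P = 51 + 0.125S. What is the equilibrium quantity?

Set the two price expressions equal: 157.6 - 0.2Q = 51 + 0.125Q.
106.6 = 0.325Q, so Q* = 328.
P* = 157.6 − (0.2)(328) = 92.

Q* = 328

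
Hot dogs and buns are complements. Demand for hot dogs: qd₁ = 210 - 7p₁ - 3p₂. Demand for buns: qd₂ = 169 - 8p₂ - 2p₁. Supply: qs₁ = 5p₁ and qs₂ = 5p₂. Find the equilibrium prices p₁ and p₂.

Market 1: 210 - 7p₁ - 3p₂ = 5p₁ → 12p₁ + 3p₂ = 210.
Market 2: 13p₂ + 2p₁ = 169.
Eliminating p₂: 13×(1) − 3×(2) gives 150p₁ = 2223, so p₁ = 14.82.
Back-substitute into (2): p₂ = (169 − 2×14.82) / 13 = 10.72.

p₁ = 14.82, p₂ = 10.72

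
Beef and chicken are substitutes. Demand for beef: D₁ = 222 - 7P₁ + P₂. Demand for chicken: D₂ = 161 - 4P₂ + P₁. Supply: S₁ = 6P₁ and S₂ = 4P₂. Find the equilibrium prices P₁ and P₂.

P₁ = 1937/103, P₂ = 2315/103

Market 1: 222 - 7P₁ + P₂ = 6P₁ → 13P₁ - P₂ = 222.
Market 2: 8P₂ - P₁ = 161.
Eliminating P₂: 8×(1) + 1×(2) gives 103P₁ = 1937, so P₁ = 1937/103.
Back-substitute into (2): P₂ = (161 + 1×1937/103) / 8 = 2315/103.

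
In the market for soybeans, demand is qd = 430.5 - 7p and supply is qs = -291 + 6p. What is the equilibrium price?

Set qd = qs: 430.5 - 7p = -291 + 6p.
721.5 = 13p, so p* = 55.5.
q* = 430.5 − 7(55.5) = 42.

p* = 55.5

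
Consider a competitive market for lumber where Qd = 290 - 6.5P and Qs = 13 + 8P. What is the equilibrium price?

P* = 554/29

Set Qd = Qs: 290 - 6.5P = 13 + 8P.
277 = 14.5P, so P* = 554/29.
Q* = 290 − 6.5(554/29) = 4809/29.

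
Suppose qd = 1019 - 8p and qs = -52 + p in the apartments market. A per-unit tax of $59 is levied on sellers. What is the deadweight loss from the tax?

Deadweight loss = 13924/9

Pre-tax equilibrium: p* = 119, q* = 67.
Tax on sellers shifts supply to qs = -52 + 1(p − 59) = -111 + p.
1019 - 8p = -111 + p gives buyer price pb = 1130/9; sellers receive ps = 1130/9 − 59 = 599/9.
New quantity: q = 1019 − 8(1130/9) = 131/9.
DWL = ½ × 59 × (67 − 131/9) = 13924/9.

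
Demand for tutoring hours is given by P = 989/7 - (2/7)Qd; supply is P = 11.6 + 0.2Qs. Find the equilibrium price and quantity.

P* = 65, Q* = 267

Set the two price expressions equal: 989/7 - (2/7)Q = 11.6 + 0.2Q.
4539/35 = (17/35)Q, so Q* = 267.
P* = 989/7 − (2/7)(267) = 65.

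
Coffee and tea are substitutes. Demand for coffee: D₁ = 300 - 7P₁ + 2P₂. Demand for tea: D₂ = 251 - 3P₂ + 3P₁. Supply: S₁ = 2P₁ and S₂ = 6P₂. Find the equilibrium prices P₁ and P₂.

Market 1: 300 - 7P₁ + 2P₂ = 2P₁ → 9P₁ - 2P₂ = 300.
Market 2: 9P₂ - 3P₁ = 251.
Eliminating P₂: 9×(1) + 2×(2) gives 75P₁ = 3202, so P₁ = 3202/75.
Back-substitute into (2): P₂ = (251 + 3×3202/75) / 9 = 42.12.

P₁ = 3202/75, P₂ = 42.12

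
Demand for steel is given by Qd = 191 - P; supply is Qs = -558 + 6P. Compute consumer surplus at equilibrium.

Equilibrium: 191 - P = -558 + 6P gives P* = 107, Q* = 84.
Demand choke price (Qd = 0): P = 191.
CS = ½(191 − 107)(84) = 3528.

Consumer surplus = 3528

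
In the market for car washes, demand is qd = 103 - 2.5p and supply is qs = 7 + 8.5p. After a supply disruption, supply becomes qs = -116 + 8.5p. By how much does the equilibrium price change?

Original equilibrium: p* = 96/11, q* = 893/11.
New equilibrium: 103 - 2.5p = -116 + 8.5p, so 219 = 11p and p' = 219/11; q' = 103 − 2.5(219/11) = 1171/22.
Change in price: 219/11 − 96/11 = 123/11.

Δp = 123/11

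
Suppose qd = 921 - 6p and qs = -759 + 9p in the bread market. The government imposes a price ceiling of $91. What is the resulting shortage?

Shortage = 315

Equilibrium price would be p* = 112, so the ceiling at 91 binds.
At p = 91: qd = 921 − 6(91) = 375, qs = -759 + 9(91) = 60.
Shortage = 375 − 60 = 315.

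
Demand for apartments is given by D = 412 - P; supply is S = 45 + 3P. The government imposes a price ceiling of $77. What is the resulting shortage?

Equilibrium price would be P* = 91.75, so the ceiling at 77 binds.
At P = 77: D = 412 − 1(77) = 335, S = 45 + 3(77) = 276.
Shortage = 335 − 276 = 59.

Shortage = 59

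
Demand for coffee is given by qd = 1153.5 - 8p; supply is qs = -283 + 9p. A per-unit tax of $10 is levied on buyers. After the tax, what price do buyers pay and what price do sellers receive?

Buyers pay 3053/34, sellers receive 2713/34

Pre-tax equilibrium: p* = 84.5, q* = 477.5.
Tax on buyers shifts demand to qd = 1153.5 − 8(p + 10) = 1073.5 - 8p.
1073.5 - 8p = -283 + 9p gives seller price ps = 2713/34; buyers pay pb = 2713/34 + 10 = 3053/34.
New quantity: q = 1153.5 − 8(3053/34) = 14795/34.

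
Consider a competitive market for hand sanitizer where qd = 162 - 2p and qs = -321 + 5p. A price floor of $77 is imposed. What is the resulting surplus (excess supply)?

Equilibrium price would be p* = 69, so the floor at 77 binds.
At p = 77: qd = 8, qs = 64.
Surplus = 64 − 8 = 56.

Surplus = 56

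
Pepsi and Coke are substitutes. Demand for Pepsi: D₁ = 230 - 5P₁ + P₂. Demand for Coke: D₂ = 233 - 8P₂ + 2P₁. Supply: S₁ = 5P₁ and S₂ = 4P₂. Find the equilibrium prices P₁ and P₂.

Market 1: 230 - 5P₁ + P₂ = 5P₁ → 10P₁ - P₂ = 230.
Market 2: 12P₂ - 2P₁ = 233.
Eliminating P₂: 12×(1) + 1×(2) gives 118P₁ = 2993, so P₁ = 2993/118.
Back-substitute into (2): P₂ = (233 + 2×2993/118) / 12 = 1395/59.

P₁ = 2993/118, P₂ = 1395/59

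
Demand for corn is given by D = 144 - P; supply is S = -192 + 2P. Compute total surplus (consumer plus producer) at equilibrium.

Total surplus = 768

Equilibrium: 144 - P = -192 + 2P gives P* = 112, Q* = 32.
Demand choke price: P = 144; supply starts at P = 96.
CS = ½(144 − 112)(32) = 512; PS = ½(112 − 96)(32) = 256.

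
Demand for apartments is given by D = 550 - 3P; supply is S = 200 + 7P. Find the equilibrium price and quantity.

P* = 35, Q* = 445

Set D = S: 550 - 3P = 200 + 7P.
350 = 10P, so P* = 35.
Q* = 550 − 3(35) = 445.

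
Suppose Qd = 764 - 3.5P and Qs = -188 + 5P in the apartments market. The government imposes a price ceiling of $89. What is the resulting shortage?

Shortage = 195.5

Equilibrium price would be P* = 112, so the ceiling at 89 binds.
At P = 89: Qd = 764 − 3.5(89) = 452.5, Qs = -188 + 5(89) = 257.
Shortage = 452.5 − 257 = 195.5.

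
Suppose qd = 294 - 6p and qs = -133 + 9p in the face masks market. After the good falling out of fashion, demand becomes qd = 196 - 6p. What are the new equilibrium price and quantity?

p' = 329/15, q' = 64.4

Original equilibrium: p* = 427/15, q* = 123.2.
New equilibrium: 196 - 6p = -133 + 9p, so 329 = 15p and p' = 329/15; q' = 196 − 6(329/15) = 64.4.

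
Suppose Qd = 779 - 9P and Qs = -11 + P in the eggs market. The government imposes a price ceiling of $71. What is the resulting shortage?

Shortage = 80

Equilibrium price would be P* = 79, so the ceiling at 71 binds.
At P = 71: Qd = 779 − 9(71) = 140, Qs = -11 + 1(71) = 60.
Shortage = 140 − 60 = 80.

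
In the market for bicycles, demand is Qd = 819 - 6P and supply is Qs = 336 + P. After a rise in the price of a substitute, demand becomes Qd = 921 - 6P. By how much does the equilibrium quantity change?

Original equilibrium: P* = 69, Q* = 405.
New equilibrium: 921 - 6P = 336 + P, so 585 = 7P and P' = 585/7; Q' = 921 − 6(585/7) = 2937/7.
Change in quantity: 2937/7 − 405 = 102/7.

ΔQ = 102/7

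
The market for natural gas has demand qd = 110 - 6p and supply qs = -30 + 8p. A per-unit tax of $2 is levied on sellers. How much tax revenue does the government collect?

Pre-tax equilibrium: p* = 10, q* = 50.
Tax on sellers shifts supply to qs = -30 + 8(p − 2) = -46 + 8p.
110 - 6p = -46 + 8p gives buyer price pb = 78/7; sellers receive ps = 78/7 − 2 = 64/7.
New quantity: q = 110 − 6(78/7) = 302/7.
Revenue = 2 × 302/7 = 604/7.

Tax revenue = 604/7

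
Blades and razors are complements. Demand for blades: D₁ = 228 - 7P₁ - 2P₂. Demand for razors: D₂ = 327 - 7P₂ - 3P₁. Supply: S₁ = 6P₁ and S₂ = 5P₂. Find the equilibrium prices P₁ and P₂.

Market 1: 228 - 7P₁ - 2P₂ = 6P₁ → 13P₁ + 2P₂ = 228.
Market 2: 12P₂ + 3P₁ = 327.
Eliminating P₂: 12×(1) − 2×(2) gives 150P₁ = 2082, so P₁ = 13.88.
Back-substitute into (2): P₂ = (327 − 3×13.88) / 12 = 23.78.

P₁ = 13.88, P₂ = 23.78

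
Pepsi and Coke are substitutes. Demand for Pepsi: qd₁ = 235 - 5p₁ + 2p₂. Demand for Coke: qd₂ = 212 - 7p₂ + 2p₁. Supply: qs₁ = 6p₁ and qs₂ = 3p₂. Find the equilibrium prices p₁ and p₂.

Market 1: 235 - 5p₁ + 2p₂ = 6p₁ → 11p₁ - 2p₂ = 235.
Market 2: 10p₂ - 2p₁ = 212.
Eliminating p₂: 10×(1) + 2×(2) gives 106p₁ = 2774, so p₁ = 1387/53.
Back-substitute into (2): p₂ = (212 + 2×1387/53) / 10 = 1401/53.

p₁ = 1387/53, p₂ = 1401/53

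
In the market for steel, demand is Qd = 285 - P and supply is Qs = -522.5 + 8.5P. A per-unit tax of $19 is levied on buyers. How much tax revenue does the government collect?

Tax revenue = 3477

Pre-tax equilibrium: P* = 85, Q* = 200.
Tax on buyers shifts demand to Qd = 285 − 1(P + 19) = 266 - P.
266 - P = -522.5 + 8.5P gives seller price Ps = 83; buyers pay Pb = 83 + 19 = 102.
New quantity: Q = 285 − 1(102) = 183.
Revenue = 19 × 183 = 3477.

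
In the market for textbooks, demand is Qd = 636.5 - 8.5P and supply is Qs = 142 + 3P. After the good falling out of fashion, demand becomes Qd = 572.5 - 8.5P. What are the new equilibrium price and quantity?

Original equilibrium: P* = 43, Q* = 271.
New equilibrium: 572.5 - 8.5P = 142 + 3P, so 430.5 = 11.5P and P' = 861/23; Q' = 572.5 − 8.5(861/23) = 5849/23.

P' = 861/23, Q' = 5849/23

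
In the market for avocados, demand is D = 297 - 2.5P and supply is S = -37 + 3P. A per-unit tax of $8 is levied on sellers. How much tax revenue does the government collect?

Tax revenue = 11816/11

Pre-tax equilibrium: P* = 668/11, Q* = 1597/11.
Tax on sellers shifts supply to S = -37 + 3(P − 8) = -61 + 3P.
297 - 2.5P = -61 + 3P gives buyer price Pb = 716/11; sellers receive Ps = 716/11 − 8 = 628/11.
New quantity: Q = 297 − 2.5(716/11) = 1477/11.
Revenue = 8 × 1477/11 = 11816/11.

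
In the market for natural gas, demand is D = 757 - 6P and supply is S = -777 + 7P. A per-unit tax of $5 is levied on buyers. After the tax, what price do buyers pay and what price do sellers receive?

Pre-tax equilibrium: P* = 118, Q* = 49.
Tax on buyers shifts demand to D = 757 − 6(P + 5) = 727 - 6P.
727 - 6P = -777 + 7P gives seller price Ps = 1504/13; buyers pay Pb = 1504/13 + 5 = 1569/13.
New quantity: Q = 757 − 6(1569/13) = 427/13.

Buyers pay 1569/13, sellers receive 1504/13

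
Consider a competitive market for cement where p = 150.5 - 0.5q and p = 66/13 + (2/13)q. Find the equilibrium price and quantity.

p* = 668/17, q* = 3781/17

Set the two price expressions equal: 150.5 - 0.5q = 66/13 + (2/13)q.
3781/26 = (17/26)q, so q* = 3781/17.
p* = 150.5 − (0.5)(3781/17) = 668/17.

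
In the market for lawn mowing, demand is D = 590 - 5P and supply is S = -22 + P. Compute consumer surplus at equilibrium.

Equilibrium: 590 - 5P = -22 + P gives P* = 102, Q* = 80.
Demand choke price (D = 0): P = 118.
CS = ½(118 − 102)(80) = 640.

Consumer surplus = 640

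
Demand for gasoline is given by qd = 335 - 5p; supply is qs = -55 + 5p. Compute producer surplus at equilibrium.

Equilibrium: 335 - 5p = -55 + 5p gives p* = 39, q* = 140.
Supply starts at p = 11 (where qs = 0).
PS = ½(39 − 11)(140) = 1960.

Producer surplus = 1960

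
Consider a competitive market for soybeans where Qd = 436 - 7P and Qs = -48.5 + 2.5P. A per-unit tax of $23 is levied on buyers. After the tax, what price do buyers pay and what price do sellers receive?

Pre-tax equilibrium: P* = 51, Q* = 79.
Tax on buyers shifts demand to Qd = 436 − 7(P + 23) = 275 - 7P.
275 - 7P = -48.5 + 2.5P gives seller price Ps = 647/19; buyers pay Pb = 647/19 + 23 = 1084/19.
New quantity: Q = 436 − 7(1084/19) = 696/19.

Buyers pay 1084/19, sellers receive 647/19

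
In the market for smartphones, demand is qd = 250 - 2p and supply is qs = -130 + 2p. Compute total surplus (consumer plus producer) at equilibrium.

Equilibrium: 250 - 2p = -130 + 2p gives p* = 95, q* = 60.
Demand choke price: p = 125; supply starts at p = 65.
CS = ½(125 − 95)(60) = 900; PS = ½(95 − 65)(60) = 900.

Total surplus = 1800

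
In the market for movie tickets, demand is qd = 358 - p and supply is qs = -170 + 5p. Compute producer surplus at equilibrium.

Equilibrium: 358 - p = -170 + 5p gives p* = 88, q* = 270.
Supply starts at p = 34 (where qs = 0).
PS = ½(88 − 34)(270) = 7290.

Producer surplus = 7290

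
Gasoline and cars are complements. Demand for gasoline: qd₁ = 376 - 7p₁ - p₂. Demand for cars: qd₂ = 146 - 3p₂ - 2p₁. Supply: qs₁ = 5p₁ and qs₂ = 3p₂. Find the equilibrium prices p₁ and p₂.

p₁ = 211/7, p₂ = 100/7

Market 1: 376 - 7p₁ - p₂ = 5p₁ → 12p₁ + p₂ = 376.
Market 2: 6p₂ + 2p₁ = 146.
Eliminating p₂: 6×(1) − 1×(2) gives 70p₁ = 2110, so p₁ = 211/7.
Back-substitute into (2): p₂ = (146 − 2×211/7) / 6 = 100/7.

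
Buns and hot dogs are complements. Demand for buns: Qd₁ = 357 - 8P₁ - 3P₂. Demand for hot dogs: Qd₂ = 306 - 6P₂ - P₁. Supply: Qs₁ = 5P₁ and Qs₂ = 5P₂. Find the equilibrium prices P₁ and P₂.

Market 1: 357 - 8P₁ - 3P₂ = 5P₁ → 13P₁ + 3P₂ = 357.
Market 2: 11P₂ + P₁ = 306.
Eliminating P₂: 11×(1) − 3×(2) gives 140P₁ = 3009, so P₁ = 3009/140.
Back-substitute into (2): P₂ = (306 − 1×3009/140) / 11 = 3621/140.

P₁ = 3009/140, P₂ = 3621/140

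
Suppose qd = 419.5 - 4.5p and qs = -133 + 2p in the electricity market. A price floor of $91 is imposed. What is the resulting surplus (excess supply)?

Surplus = 39

Equilibrium price would be p* = 85, so the floor at 91 binds.
At p = 91: qd = 10, qs = 49.
Surplus = 49 − 10 = 39.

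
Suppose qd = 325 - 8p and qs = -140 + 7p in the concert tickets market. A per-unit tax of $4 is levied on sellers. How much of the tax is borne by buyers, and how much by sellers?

Buyers bear 28/15, sellers bear 32/15

Pre-tax equilibrium: p* = 31, q* = 77.
Tax on sellers shifts supply to qs = -140 + 7(p − 4) = -168 + 7p.
325 - 8p = -168 + 7p gives buyer price pb = 493/15; sellers receive ps = 493/15 − 4 = 433/15.
New quantity: q = 325 − 8(493/15) = 931/15.
Buyer burden = 493/15 − 31 = 28/15; seller burden = 31 − 433/15 = 32/15.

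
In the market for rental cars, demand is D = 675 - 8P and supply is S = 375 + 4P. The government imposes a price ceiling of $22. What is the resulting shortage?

Shortage = 36

Equilibrium price would be P* = 25, so the ceiling at 22 binds.
At P = 22: D = 675 − 8(22) = 499, S = 375 + 4(22) = 463.
Shortage = 499 − 463 = 36.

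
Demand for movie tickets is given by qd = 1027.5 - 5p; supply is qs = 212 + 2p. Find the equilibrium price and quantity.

Set qd = qs: 1027.5 - 5p = 212 + 2p.
815.5 = 7p, so p* = 116.5.
q* = 1027.5 − 5(116.5) = 445.

p* = 116.5, q* = 445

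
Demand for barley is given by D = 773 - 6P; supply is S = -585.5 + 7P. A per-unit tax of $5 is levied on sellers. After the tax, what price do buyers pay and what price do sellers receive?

Buyers pay 2787/26, sellers receive 2657/26

Pre-tax equilibrium: P* = 104.5, Q* = 146.
Tax on sellers shifts supply to S = -585.5 + 7(P − 5) = -620.5 + 7P.
773 - 6P = -620.5 + 7P gives buyer price Pb = 2787/26; sellers receive Ps = 2787/26 − 5 = 2657/26.
New quantity: Q = 773 − 6(2787/26) = 1688/13.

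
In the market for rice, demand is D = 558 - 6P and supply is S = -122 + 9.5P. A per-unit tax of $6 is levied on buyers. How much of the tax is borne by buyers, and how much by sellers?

Buyers bear 114/31, sellers bear 72/31

Pre-tax equilibrium: P* = 1360/31, Q* = 9138/31.
Tax on buyers shifts demand to D = 558 − 6(P + 6) = 522 - 6P.
522 - 6P = -122 + 9.5P gives seller price Ps = 1288/31; buyers pay Pb = 1288/31 + 6 = 1474/31.
New quantity: Q = 558 − 6(1474/31) = 8454/31.
Buyer burden = 1474/31 − 1360/31 = 114/31; seller burden = 1360/31 − 1288/31 = 72/31.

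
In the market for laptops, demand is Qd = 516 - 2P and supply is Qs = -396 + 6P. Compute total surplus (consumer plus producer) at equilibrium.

Total surplus = 27648

Equilibrium: 516 - 2P = -396 + 6P gives P* = 114, Q* = 288.
Demand choke price: P = 258; supply starts at P = 66.
CS = ½(258 − 114)(288) = 20736; PS = ½(114 − 66)(288) = 6912.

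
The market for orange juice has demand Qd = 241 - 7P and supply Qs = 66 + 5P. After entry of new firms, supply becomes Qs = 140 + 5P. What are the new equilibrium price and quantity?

P' = 101/12, Q' = 2185/12

Original equilibrium: P* = 175/12, Q* = 1667/12.
New equilibrium: 241 - 7P = 140 + 5P, so 101 = 12P and P' = 101/12; Q' = 241 − 7(101/12) = 2185/12.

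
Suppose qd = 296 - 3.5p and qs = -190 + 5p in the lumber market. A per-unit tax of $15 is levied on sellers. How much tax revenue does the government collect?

Pre-tax equilibrium: p* = 972/17, q* = 1630/17.
Tax on sellers shifts supply to qs = -190 + 5(p − 15) = -265 + 5p.
296 - 3.5p = -265 + 5p gives buyer price pb = 66; sellers receive ps = 66 − 15 = 51.
New quantity: q = 296 − 3.5(66) = 65.
Revenue = 15 × 65 = 975.

Tax revenue = 975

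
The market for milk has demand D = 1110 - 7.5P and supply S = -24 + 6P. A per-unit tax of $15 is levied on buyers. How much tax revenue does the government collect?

Tax revenue = 6450

Pre-tax equilibrium: P* = 84, Q* = 480.
Tax on buyers shifts demand to D = 1110 − 7.5(P + 15) = 997.5 - 7.5P.
997.5 - 7.5P = -24 + 6P gives seller price Ps = 227/3; buyers pay Pb = 227/3 + 15 = 272/3.
New quantity: Q = 1110 − 7.5(272/3) = 430.
Revenue = 15 × 430 = 6450.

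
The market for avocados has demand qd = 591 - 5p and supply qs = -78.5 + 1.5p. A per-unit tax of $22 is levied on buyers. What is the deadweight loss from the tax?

Pre-tax equilibrium: p* = 103, q* = 76.
Tax on buyers shifts demand to qd = 591 − 5(p + 22) = 481 - 5p.
481 - 5p = -78.5 + 1.5p gives seller price ps = 1119/13; buyers pay pb = 1119/13 + 22 = 1405/13.
New quantity: q = 591 − 5(1405/13) = 658/13.
DWL = ½ × 22 × (76 − 658/13) = 3630/13.

Deadweight loss = 3630/13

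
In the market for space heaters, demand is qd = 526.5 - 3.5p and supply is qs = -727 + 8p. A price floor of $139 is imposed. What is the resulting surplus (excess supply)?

Surplus = 345

Equilibrium price would be p* = 109, so the floor at 139 binds.
At p = 139: qd = 40, qs = 385.
Surplus = 385 − 40 = 345.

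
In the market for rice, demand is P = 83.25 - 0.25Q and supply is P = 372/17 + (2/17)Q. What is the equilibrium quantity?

Q* = 166.92

Set the two price expressions equal: 83.25 - 0.25Q = 372/17 + (2/17)Q.
4173/68 = (25/68)Q, so Q* = 166.92.
P* = 83.25 − (0.25)(166.92) = 41.52.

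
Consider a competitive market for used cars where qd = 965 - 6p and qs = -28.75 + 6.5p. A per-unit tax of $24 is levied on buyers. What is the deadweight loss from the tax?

Pre-tax equilibrium: p* = 79.5, q* = 488.
Tax on buyers shifts demand to qd = 965 − 6(p + 24) = 821 - 6p.
821 - 6p = -28.75 + 6.5p gives seller price ps = 67.98; buyers pay pb = 67.98 + 24 = 91.98.
New quantity: q = 965 − 6(91.98) = 413.12.
DWL = ½ × 24 × (488 − 413.12) = 898.56.

Deadweight loss = 898.56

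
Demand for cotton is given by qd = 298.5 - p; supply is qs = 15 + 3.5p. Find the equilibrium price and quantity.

p* = 63, q* = 235.5

Set qd = qs: 298.5 - p = 15 + 3.5p.
283.5 = 4.5p, so p* = 63.
q* = 298.5 − 1(63) = 235.5.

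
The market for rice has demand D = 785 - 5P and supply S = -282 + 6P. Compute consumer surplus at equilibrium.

Consumer surplus = 9000

Equilibrium: 785 - 5P = -282 + 6P gives P* = 97, Q* = 300.
Demand choke price (D = 0): P = 157.
CS = ½(157 − 97)(300) = 9000.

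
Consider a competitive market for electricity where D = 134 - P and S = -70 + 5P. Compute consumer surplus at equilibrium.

Consumer surplus = 5000

Equilibrium: 134 - P = -70 + 5P gives P* = 34, Q* = 100.
Demand choke price (D = 0): P = 134.
CS = ½(134 − 34)(100) = 5000.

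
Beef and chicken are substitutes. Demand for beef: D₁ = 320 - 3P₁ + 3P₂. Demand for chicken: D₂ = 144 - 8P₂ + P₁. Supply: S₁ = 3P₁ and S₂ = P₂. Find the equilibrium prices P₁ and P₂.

Market 1: 320 - 3P₁ + 3P₂ = 3P₁ → 6P₁ - 3P₂ = 320.
Market 2: 9P₂ - P₁ = 144.
Eliminating P₂: 9×(1) + 3×(2) gives 51P₁ = 3312, so P₁ = 1104/17.
Back-substitute into (2): P₂ = (144 + 1×1104/17) / 9 = 1184/51.

P₁ = 1104/17, P₂ = 1184/51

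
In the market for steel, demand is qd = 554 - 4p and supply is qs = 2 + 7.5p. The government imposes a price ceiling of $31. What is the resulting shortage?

Equilibrium price would be p* = 48, so the ceiling at 31 binds.
At p = 31: qd = 554 − 4(31) = 430, qs = 2 + 7.5(31) = 234.5.
Shortage = 430 − 234.5 = 195.5.

Shortage = 195.5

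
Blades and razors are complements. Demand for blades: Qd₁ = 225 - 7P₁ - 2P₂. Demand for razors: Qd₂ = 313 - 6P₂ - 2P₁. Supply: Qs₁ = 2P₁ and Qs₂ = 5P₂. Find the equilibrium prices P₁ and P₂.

P₁ = 1849/95, P₂ = 2367/95

Market 1: 225 - 7P₁ - 2P₂ = 2P₁ → 9P₁ + 2P₂ = 225.
Market 2: 11P₂ + 2P₁ = 313.
Eliminating P₂: 11×(1) − 2×(2) gives 95P₁ = 1849, so P₁ = 1849/95.
Back-substitute into (2): P₂ = (313 − 2×1849/95) / 11 = 2367/95.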